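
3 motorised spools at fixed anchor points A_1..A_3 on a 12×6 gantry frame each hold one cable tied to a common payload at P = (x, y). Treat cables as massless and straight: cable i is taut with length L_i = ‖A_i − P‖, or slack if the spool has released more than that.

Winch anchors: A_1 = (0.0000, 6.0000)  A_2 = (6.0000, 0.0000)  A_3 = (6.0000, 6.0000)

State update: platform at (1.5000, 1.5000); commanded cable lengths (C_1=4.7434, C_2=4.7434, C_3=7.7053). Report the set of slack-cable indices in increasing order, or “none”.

cable 1: L_1 = ‖A_1−P‖ = 4.7434;  C_1 = 4.7434 → taut
cable 2: L_2 = ‖A_2−P‖ = 4.7434;  C_2 = 4.7434 → taut
cable 3: L_3 = ‖A_3−P‖ = 6.3640;  C_3 = 7.7053 → slack

3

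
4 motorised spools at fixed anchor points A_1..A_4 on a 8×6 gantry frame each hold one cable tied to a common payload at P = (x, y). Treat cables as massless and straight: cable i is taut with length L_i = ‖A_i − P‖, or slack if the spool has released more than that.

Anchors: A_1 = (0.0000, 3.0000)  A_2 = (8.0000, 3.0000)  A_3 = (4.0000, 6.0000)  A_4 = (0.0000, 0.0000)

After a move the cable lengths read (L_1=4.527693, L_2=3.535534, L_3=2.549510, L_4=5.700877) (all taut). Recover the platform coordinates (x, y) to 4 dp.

(4.5000, 3.5000)

each cable: (A_i−P)·(A_i−P) = L_i²; let q_i = ‖A_i‖²−L_i²
q_1 = 0.0000+9.0000−20.5000 = -11.5000
row 1: -16.0000x + 0.0000y = -72.0000  (q_2=60.5000)
row 2: -8.0000x − 6.0000y = -57.0000  (q_3=45.5000)
row 3: 0.0000x + 6.0000y = 21.0000  (q_4=-32.5000)
Cramer on rows 1–2 → x = 4.5000, y = 3.5000
check cable 4: ‖A_4−P‖² = 32.5000 ≈ L_4² = 32.5000 ✓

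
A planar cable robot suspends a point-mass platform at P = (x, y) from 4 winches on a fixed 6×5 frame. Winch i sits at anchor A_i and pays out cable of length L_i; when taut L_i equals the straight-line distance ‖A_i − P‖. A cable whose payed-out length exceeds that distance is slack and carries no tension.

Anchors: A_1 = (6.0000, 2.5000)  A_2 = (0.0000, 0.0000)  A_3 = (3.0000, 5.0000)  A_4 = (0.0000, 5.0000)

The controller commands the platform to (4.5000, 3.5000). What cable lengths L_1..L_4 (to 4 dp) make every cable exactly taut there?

(1.8028, 5.7009, 2.1213, 4.7434)

L_1 = √((6.0000−4.5000)² + (2.5000−3.5000)²) = 1.8028
L_2 = √((0.0000−4.5000)² + (0.0000−3.5000)²) = 5.7009
L_3 = √((3.0000−4.5000)² + (5.0000−3.5000)²) = 2.1213
L_4 = √((0.0000−4.5000)² + (5.0000−3.5000)²) = 4.7434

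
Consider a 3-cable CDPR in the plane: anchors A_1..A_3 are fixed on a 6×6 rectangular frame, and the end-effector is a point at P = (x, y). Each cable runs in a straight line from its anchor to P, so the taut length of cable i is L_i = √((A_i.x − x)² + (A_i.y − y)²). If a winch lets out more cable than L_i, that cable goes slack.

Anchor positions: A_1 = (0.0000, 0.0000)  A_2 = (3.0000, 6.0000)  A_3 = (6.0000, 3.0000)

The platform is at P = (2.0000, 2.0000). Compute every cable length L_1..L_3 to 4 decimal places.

(2.8284, 4.1231, 4.1231)

L_1 = √((0.0000−2.0000)² + (0.0000−2.0000)²) = 2.8284
L_2 = √((3.0000−2.0000)² + (6.0000−2.0000)²) = 4.1231
L_3 = √((6.0000−2.0000)² + (3.0000−2.0000)²) = 4.1231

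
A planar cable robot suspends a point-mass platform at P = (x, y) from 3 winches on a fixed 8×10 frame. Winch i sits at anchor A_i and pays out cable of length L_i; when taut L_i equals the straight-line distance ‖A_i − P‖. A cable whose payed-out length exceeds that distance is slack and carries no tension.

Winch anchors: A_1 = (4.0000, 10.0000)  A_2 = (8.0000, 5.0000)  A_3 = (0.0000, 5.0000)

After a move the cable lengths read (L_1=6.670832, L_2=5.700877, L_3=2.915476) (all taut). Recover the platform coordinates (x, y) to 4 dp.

(2.5000, 3.5000)

each cable: (A_i−P)·(A_i−P) = L_i²; let c_i = ‖A_i‖²−L_i²
c_1 = 16.0000+100.0000−44.5000 = 71.5000
row 1: -8.0000x + 10.0000y = 15.0000  (c_2=56.5000)
row 2: 8.0000x + 10.0000y = 55.0000  (c_3=16.5000)
Cramer on rows 1–2 → x = 2.5000, y = 3.5000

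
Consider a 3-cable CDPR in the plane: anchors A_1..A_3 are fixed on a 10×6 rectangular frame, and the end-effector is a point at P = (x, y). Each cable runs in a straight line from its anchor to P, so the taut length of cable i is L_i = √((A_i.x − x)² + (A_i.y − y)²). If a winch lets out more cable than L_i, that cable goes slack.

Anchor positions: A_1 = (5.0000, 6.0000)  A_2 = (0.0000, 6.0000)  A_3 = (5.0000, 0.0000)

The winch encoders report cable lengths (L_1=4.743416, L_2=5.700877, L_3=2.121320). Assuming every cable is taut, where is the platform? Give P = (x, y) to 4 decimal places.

(3.5000, 1.5000)

expand ‖A_i−P‖²=L_i² and subtract eq 1 (k_i ≔ ‖A_i‖²−L_i²)
k_1 = 25.0000+36.0000−22.5000 = 38.5000
eq1−eq2 → [10.0000  0.0000]·P = 35.0000
eq1−eq3 → [0.0000  12.0000]·P = 18.0000
2×2 solve → P = (3.5000, 1.5000)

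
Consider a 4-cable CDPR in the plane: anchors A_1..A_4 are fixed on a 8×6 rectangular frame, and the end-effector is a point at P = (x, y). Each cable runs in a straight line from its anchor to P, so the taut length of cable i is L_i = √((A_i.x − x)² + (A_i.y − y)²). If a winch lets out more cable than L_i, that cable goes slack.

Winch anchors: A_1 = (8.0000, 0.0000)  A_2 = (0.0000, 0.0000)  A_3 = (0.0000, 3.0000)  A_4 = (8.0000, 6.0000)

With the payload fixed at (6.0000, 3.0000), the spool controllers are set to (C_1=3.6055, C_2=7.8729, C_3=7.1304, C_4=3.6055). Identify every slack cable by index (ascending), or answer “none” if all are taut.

cable 1: L_1 = ‖A_1−P‖ = 3.6056;  C_1 = 3.6055 → taut
cable 2: L_2 = ‖A_2−P‖ = 6.7082;  C_2 = 7.8729 → slack
cable 3: L_3 = ‖A_3−P‖ = 6.0000;  C_3 = 7.1304 → slack
cable 4: L_4 = ‖A_4−P‖ = 3.6056;  C_4 = 3.6055 → taut

2, 3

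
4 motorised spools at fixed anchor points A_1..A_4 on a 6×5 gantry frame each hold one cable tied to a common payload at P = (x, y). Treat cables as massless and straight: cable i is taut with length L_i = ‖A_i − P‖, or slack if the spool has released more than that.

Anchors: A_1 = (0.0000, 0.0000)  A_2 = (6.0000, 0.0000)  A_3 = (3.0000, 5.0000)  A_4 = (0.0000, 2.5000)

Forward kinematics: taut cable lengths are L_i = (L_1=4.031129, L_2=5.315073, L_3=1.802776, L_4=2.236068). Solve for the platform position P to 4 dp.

(2.0000, 3.5000)

circle eqns → linear via eq_j − eq_1; set c_j = A_j·A_j − L_j²
c_1 = 0.0000+0.0000−16.2500 = -16.2500
-12.0000·x + 0.0000·y = c_1−c_2 = -24.0000
-6.0000·x − 10.0000·y = c_1−c_3 = -47.0000
0.0000·x − 5.0000·y = c_1−c_4 = -17.5000
solve first two rows → x=2.0000, y=3.5000
check cable 4: ‖A_4−P‖² = 5.0000 ≈ L_4² = 5.0000 ✓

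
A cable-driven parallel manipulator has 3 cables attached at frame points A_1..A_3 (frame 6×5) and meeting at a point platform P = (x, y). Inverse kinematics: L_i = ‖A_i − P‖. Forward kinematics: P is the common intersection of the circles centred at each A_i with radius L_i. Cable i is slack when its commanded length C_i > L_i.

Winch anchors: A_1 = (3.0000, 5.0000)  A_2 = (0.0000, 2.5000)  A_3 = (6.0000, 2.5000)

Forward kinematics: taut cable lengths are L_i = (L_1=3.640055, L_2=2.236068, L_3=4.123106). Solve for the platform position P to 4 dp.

circle eqns → linear via eq_j − eq_1; set k_j = A_j·A_j − L_j²
k_1 = 9.0000+25.0000−13.2500 = 20.7500
6.0000·x + 5.0000·y = k_1−k_2 = 19.5000
-6.0000·x + 5.0000·y = k_1−k_3 = -4.5000
solve first two rows → x=2.0000, y=1.5000

(2.0000, 1.5000)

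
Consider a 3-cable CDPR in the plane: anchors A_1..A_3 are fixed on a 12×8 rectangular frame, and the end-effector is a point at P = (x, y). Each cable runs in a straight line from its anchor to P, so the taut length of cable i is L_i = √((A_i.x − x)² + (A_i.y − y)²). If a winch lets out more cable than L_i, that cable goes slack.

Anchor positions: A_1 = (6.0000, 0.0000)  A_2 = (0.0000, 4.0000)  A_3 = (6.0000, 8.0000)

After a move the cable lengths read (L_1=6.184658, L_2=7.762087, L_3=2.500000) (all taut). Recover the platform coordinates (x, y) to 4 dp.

(7.5000, 6.0000)

circle eqns → linear via eq_j − eq_1; set k_j = A_j·A_j − L_j²
k_1 = 36.0000+0.0000−38.2500 = -2.2500
12.0000·x − 8.0000·y = k_1−k_2 = 42.0000
0.0000·x − 16.0000·y = k_1−k_3 = -96.0000
solve first two rows → x=7.5000, y=6.0000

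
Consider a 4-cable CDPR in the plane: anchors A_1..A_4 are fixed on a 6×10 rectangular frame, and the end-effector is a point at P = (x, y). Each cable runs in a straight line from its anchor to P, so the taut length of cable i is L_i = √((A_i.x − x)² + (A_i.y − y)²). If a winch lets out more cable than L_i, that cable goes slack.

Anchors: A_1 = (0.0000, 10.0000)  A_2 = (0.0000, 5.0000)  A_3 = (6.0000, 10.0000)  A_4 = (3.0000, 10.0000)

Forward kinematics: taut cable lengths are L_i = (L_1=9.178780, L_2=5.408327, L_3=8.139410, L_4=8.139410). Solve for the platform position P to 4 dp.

each cable: (A_i−P)·(A_i−P) = L_i²; let q_i = ‖A_i‖²−L_i²
q_1 = 0.0000+100.0000−84.2500 = 15.7500
row 1: 0.0000x + 10.0000y = 20.0000  (q_2=-4.2500)
row 2: -12.0000x + 0.0000y = -54.0000  (q_3=69.7500)
row 3: -6.0000x + 0.0000y = -27.0000  (q_4=42.7500)
Cramer on rows 1–2 → x = 4.5000, y = 2.0000
check cable 4: ‖A_4−P‖² = 66.2500 ≈ L_4² = 66.2500 ✓

(4.5000, 2.0000)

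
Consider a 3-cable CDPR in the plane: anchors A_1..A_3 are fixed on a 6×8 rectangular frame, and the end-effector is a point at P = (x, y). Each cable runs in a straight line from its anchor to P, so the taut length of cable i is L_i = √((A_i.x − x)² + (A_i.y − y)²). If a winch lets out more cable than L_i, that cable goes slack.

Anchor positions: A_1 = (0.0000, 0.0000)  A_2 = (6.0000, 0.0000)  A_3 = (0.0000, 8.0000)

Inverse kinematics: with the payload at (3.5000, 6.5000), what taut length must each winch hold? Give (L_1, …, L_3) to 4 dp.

(7.3824, 6.9642, 3.8079)

L_1 = √((0.0000−3.5000)² + (0.0000−6.5000)²) = 7.3824
L_2 = √((6.0000−3.5000)² + (0.0000−6.5000)²) = 6.9642
L_3 = √((0.0000−3.5000)² + (8.0000−6.5000)²) = 3.8079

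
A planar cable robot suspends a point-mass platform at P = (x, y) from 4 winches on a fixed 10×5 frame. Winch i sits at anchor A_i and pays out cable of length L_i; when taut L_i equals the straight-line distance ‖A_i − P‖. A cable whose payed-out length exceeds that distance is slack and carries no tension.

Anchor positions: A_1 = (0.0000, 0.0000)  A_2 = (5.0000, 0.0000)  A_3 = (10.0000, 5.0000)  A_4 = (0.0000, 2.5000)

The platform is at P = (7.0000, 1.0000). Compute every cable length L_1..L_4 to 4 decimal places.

cable 1: Δx=-7.0000, Δy=-1.0000; L_1 = √(Δx²+Δy²) = 7.0711
cable 2: Δx=-2.0000, Δy=-1.0000; L_2 = √(Δx²+Δy²) = 2.2361
cable 3: Δx=3.0000, Δy=4.0000; L_3 = √(Δx²+Δy²) = 5.0000
cable 4: Δx=-7.0000, Δy=1.5000; L_4 = √(Δx²+Δy²) = 7.1589

(7.0711, 2.2361, 5.0000, 7.1589)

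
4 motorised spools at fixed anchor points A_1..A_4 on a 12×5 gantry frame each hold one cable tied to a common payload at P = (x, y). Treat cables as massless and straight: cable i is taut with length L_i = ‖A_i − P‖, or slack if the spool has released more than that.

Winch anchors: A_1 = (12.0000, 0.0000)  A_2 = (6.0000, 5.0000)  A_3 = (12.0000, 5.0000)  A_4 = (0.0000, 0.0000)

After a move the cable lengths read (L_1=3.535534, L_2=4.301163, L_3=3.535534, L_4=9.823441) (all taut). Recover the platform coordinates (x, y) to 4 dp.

expand ‖A_i−P‖²=L_i² and subtract eq 1 (k_i ≔ ‖A_i‖²−L_i²)
k_1 = 144.0000+0.0000−12.5000 = 131.5000
eq1−eq2 → [12.0000  -10.0000]·P = 89.0000
eq1−eq3 → [0.0000  -10.0000]·P = -25.0000
eq1−eq4 → [24.0000  0.0000]·P = 228.0000
2×2 solve → P = (9.5000, 2.5000)
check cable 4: ‖A_4−P‖² = 96.5000 ≈ L_4² = 96.5000 ✓

(9.5000, 2.5000)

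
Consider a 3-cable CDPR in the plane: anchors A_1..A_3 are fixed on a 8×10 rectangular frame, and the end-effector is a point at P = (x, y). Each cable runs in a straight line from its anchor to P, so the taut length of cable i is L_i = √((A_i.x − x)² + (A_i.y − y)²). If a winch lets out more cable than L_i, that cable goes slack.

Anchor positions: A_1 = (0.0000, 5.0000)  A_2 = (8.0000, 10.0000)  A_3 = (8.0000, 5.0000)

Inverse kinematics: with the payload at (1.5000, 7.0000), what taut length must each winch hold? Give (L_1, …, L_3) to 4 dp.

cable 1: Δx=-1.5000, Δy=-2.0000; L_1 = √(Δx²+Δy²) = 2.5000
cable 2: Δx=6.5000, Δy=3.0000; L_2 = √(Δx²+Δy²) = 7.1589
cable 3: Δx=6.5000, Δy=-2.0000; L_3 = √(Δx²+Δy²) = 6.8007

(2.5000, 7.1589, 6.8007)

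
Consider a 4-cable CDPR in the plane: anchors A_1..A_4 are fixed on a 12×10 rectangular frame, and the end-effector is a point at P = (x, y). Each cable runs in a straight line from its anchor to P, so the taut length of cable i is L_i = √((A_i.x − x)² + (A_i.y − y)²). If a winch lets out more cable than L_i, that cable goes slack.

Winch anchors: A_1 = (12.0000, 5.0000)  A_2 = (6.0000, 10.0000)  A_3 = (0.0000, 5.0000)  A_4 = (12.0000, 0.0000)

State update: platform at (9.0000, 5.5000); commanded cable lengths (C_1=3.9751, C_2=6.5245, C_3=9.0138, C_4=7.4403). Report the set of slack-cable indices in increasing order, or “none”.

1, 2, 4

cable 1: √((3.0000)²+(-0.5000)²)=3.0414, C_1=3.9751: slack
cable 2: √((-3.0000)²+(4.5000)²)=5.4083, C_2=6.5245: slack
cable 3: √((-9.0000)²+(-0.5000)²)=9.0139, C_3=9.0138: taut
cable 4: √((3.0000)²+(-5.5000)²)=6.2650, C_4=7.4403: slack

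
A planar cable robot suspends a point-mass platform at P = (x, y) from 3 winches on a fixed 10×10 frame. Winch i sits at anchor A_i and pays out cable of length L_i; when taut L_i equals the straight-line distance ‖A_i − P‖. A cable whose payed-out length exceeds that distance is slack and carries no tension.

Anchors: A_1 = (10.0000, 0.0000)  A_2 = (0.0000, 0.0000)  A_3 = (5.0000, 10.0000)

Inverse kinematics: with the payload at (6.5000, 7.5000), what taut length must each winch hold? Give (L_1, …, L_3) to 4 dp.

(8.2765, 9.9247, 2.9155)

L_1 = √((10.0000−6.5000)² + (0.0000−7.5000)²) = 8.2765
L_2 = √((0.0000−6.5000)² + (0.0000−7.5000)²) = 9.9247
L_3 = √((5.0000−6.5000)² + (10.0000−7.5000)²) = 2.9155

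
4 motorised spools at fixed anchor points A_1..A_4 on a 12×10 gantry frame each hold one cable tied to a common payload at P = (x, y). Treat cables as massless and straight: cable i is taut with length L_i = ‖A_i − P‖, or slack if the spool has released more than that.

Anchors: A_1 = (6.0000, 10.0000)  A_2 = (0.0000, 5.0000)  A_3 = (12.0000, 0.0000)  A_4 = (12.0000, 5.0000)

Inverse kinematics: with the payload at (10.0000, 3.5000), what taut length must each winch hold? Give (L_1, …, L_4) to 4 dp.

(7.6322, 10.1119, 4.0311, 2.5000)

cable 1: Δx=-4.0000, Δy=6.5000; L_1 = √(Δx²+Δy²) = 7.6322
cable 2: Δx=-10.0000, Δy=1.5000; L_2 = √(Δx²+Δy²) = 10.1119
cable 3: Δx=2.0000, Δy=-3.5000; L_3 = √(Δx²+Δy²) = 4.0311
cable 4: Δx=2.0000, Δy=1.5000; L_4 = √(Δx²+Δy²) = 2.5000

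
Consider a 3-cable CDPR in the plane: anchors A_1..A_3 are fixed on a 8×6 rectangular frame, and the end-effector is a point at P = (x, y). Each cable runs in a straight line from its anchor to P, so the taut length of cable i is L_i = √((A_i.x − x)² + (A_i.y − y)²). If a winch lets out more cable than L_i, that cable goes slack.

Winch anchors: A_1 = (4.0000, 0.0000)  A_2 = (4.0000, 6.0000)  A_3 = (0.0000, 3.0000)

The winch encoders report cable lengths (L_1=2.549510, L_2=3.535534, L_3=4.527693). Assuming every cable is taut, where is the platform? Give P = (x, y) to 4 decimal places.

(4.5000, 2.5000)

expand ‖A_i−P‖²=L_i² and subtract eq 1 (c_i ≔ ‖A_i‖²−L_i²)
c_1 = 16.0000+0.0000−6.5000 = 9.5000
eq1−eq2 → [0.0000  -12.0000]·P = -30.0000
eq1−eq3 → [8.0000  -6.0000]·P = 21.0000
2×2 solve → P = (4.5000, 2.5000)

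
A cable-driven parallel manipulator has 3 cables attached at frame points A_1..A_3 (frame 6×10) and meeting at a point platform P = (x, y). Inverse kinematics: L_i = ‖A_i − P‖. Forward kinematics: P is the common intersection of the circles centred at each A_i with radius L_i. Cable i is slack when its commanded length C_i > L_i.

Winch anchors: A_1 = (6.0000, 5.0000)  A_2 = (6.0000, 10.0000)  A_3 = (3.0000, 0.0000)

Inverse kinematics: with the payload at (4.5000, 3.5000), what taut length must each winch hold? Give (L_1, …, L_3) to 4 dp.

(2.1213, 6.6708, 3.8079)

L_1 = √((6.0000−4.5000)² + (5.0000−3.5000)²) = 2.1213
L_2 = √((6.0000−4.5000)² + (10.0000−3.5000)²) = 6.6708
L_3 = √((3.0000−4.5000)² + (0.0000−3.5000)²) = 3.8079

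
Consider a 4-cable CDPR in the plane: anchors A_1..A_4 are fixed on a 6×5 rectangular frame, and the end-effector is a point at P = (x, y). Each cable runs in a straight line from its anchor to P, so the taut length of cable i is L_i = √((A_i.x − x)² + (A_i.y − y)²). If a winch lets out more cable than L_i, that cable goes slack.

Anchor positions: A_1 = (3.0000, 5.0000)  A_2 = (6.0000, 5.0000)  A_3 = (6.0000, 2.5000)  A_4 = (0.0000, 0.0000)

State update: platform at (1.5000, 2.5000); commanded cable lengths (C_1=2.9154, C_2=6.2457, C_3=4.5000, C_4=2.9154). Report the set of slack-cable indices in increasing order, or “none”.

2

cable 1: √((1.5000)²+(2.5000)²)=2.9155, C_1=2.9154: taut
cable 2: √((4.5000)²+(2.5000)²)=5.1478, C_2=6.2457: slack
cable 3: √((4.5000)²+(0.0000)²)=4.5000, C_3=4.5000: taut
cable 4: √((-1.5000)²+(-2.5000)²)=2.9155, C_4=2.9154: taut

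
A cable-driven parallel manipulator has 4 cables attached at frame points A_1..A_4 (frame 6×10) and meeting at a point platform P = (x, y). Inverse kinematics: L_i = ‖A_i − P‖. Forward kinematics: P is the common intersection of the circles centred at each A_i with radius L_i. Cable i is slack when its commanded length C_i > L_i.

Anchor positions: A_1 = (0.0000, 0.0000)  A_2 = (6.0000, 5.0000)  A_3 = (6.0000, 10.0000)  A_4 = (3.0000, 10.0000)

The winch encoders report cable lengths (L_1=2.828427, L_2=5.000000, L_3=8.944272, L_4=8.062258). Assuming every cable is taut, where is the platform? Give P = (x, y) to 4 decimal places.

circle eqns → linear via eq_j − eq_1; set c_j = A_j·A_j − L_j²
c_1 = 0.0000+0.0000−8.0000 = -8.0000
-12.0000·x − 10.0000·y = c_1−c_2 = -44.0000
-12.0000·x − 20.0000·y = c_1−c_3 = -64.0000
-6.0000·x − 20.0000·y = c_1−c_4 = -52.0000
solve first two rows → x=2.0000, y=2.0000
check cable 4: ‖A_4−P‖² = 65.0000 ≈ L_4² = 65.0000 ✓

(2.0000, 2.0000)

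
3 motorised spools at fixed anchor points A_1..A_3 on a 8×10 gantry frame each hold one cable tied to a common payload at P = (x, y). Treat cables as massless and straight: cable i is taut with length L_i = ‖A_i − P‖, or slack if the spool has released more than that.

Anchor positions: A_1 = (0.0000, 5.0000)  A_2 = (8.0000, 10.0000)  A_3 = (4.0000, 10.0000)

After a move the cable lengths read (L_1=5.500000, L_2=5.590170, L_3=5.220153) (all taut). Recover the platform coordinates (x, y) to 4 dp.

each cable: (A_i−P)·(A_i−P) = L_i²; let k_i = ‖A_i‖²−L_i²
k_1 = 0.0000+25.0000−30.2500 = -5.2500
row 1: -16.0000x − 10.0000y = -138.0000  (k_2=132.7500)
row 2: -8.0000x − 10.0000y = -94.0000  (k_3=88.7500)
Cramer on rows 1–2 → x = 5.5000, y = 5.0000

(5.5000, 5.0000)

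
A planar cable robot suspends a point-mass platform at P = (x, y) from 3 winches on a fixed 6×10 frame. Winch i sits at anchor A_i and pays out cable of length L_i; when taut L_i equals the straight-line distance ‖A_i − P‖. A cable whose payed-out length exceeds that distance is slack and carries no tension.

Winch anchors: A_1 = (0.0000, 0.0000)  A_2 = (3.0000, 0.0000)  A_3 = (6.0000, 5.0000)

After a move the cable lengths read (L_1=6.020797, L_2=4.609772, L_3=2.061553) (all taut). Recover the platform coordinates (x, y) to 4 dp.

each cable: (A_i−P)·(A_i−P) = L_i²; let c_i = ‖A_i‖²−L_i²
c_1 = 0.0000+0.0000−36.2500 = -36.2500
row 1: -6.0000x + 0.0000y = -24.0000  (c_2=-12.2500)
row 2: -12.0000x − 10.0000y = -93.0000  (c_3=56.7500)
Cramer on rows 1–2 → x = 4.0000, y = 4.5000

(4.0000, 4.5000)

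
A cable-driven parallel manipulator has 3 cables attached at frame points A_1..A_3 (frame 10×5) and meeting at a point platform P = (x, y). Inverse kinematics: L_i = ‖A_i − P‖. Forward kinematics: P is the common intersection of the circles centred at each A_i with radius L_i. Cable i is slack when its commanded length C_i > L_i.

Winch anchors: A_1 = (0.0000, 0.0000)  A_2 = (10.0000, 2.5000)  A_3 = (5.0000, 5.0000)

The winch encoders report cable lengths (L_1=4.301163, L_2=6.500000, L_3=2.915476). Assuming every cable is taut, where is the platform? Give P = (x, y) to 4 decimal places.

(3.5000, 2.5000)

expand ‖A_i−P‖²=L_i² and subtract eq 1 (k_i ≔ ‖A_i‖²−L_i²)
k_1 = 0.0000+0.0000−18.5000 = -18.5000
eq1−eq2 → [-20.0000  -5.0000]·P = -82.5000
eq1−eq3 → [-10.0000  -10.0000]·P = -60.0000
2×2 solve → P = (3.5000, 2.5000)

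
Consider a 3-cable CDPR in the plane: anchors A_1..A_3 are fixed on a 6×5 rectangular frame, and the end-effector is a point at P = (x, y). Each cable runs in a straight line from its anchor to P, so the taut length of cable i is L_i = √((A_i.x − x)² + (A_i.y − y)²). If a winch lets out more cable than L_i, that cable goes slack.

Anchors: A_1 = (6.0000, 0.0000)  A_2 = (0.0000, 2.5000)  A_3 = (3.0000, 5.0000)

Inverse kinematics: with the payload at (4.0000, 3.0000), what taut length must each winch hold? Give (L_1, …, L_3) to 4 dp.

cable 1: Δx=2.0000, Δy=-3.0000; L_1 = √(Δx²+Δy²) = 3.6056
cable 2: Δx=-4.0000, Δy=-0.5000; L_2 = √(Δx²+Δy²) = 4.0311
cable 3: Δx=-1.0000, Δy=2.0000; L_3 = √(Δx²+Δy²) = 2.2361

(3.6056, 4.0311, 2.2361)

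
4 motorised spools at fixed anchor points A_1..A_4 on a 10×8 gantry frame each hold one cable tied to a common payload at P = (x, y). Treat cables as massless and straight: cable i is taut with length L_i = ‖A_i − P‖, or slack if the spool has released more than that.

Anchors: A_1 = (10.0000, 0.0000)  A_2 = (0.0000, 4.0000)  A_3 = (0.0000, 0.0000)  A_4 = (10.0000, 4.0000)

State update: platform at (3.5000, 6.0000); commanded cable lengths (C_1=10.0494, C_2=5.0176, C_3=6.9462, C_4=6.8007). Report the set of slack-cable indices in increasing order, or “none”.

1, 2

i=1: geometric 8.8459 vs commanded 10.0494 ⇒ slack
i=2: geometric 4.0311 vs commanded 5.0176 ⇒ slack
i=3: geometric 6.9462 vs commanded 6.9462 ⇒ taut
i=4: geometric 6.8007 vs commanded 6.8007 ⇒ taut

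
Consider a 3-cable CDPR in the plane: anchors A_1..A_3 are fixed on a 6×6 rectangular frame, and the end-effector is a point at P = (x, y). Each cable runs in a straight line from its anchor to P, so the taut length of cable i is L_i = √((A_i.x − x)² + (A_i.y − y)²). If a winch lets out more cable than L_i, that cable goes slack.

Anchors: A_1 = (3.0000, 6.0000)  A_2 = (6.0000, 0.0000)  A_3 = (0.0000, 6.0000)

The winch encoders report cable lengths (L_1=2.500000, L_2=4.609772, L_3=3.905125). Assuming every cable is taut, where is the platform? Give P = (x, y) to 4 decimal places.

(3.0000, 3.5000)

circle eqns → linear via eq_j − eq_1; set q_j = A_j·A_j − L_j²
q_1 = 9.0000+36.0000−6.2500 = 38.7500
-6.0000·x + 12.0000·y = q_1−q_2 = 24.0000
6.0000·x + 0.0000·y = q_1−q_3 = 18.0000
solve first two rows → x=3.0000, y=3.5000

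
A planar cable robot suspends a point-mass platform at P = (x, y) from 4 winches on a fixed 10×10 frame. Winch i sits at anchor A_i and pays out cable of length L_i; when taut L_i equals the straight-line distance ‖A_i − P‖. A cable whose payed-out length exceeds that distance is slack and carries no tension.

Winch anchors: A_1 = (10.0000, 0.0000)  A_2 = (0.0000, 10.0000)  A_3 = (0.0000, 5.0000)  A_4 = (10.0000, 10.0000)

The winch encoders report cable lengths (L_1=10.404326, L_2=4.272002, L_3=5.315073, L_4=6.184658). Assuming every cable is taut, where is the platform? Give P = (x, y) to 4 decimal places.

(4.0000, 8.5000)

each cable: (A_i−P)·(A_i−P) = L_i²; let q_i = ‖A_i‖²−L_i²
q_1 = 100.0000+0.0000−108.2500 = -8.2500
row 1: 20.0000x − 20.0000y = -90.0000  (q_2=81.7500)
row 2: 20.0000x − 10.0000y = -5.0000  (q_3=-3.2500)
row 3: 0.0000x − 20.0000y = -170.0000  (q_4=161.7500)
Cramer on rows 1–2 → x = 4.0000, y = 8.5000
check cable 4: ‖A_4−P‖² = 38.2500 ≈ L_4² = 38.2500 ✓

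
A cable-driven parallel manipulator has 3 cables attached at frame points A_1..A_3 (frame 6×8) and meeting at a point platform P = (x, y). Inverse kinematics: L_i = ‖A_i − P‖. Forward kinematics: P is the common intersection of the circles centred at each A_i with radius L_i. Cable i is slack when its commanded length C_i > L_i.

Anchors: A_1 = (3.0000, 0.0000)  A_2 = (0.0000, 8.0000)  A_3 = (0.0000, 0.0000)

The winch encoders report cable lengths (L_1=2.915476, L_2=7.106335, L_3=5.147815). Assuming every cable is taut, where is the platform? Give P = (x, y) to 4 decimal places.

each cable: (A_i−P)·(A_i−P) = L_i²; let k_i = ‖A_i‖²−L_i²
k_1 = 9.0000+0.0000−8.5000 = 0.5000
row 1: 6.0000x − 16.0000y = -13.0000  (k_2=13.5000)
row 2: 6.0000x + 0.0000y = 27.0000  (k_3=-26.5000)
Cramer on rows 1–2 → x = 4.5000, y = 2.5000

(4.5000, 2.5000)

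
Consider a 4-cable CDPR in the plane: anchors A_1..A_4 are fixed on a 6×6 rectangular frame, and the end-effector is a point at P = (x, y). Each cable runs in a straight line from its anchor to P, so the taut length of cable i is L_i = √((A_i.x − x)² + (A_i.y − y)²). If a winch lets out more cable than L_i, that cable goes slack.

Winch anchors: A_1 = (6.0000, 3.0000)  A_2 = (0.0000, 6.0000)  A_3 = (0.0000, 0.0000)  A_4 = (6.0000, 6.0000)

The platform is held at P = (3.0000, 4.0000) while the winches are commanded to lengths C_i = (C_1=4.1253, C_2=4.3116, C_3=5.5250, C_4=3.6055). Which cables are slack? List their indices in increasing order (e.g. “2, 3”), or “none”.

1, 2, 3

cable 1: L_1 = ‖A_1−P‖ = 3.1623;  C_1 = 4.1253 → slack
cable 2: L_2 = ‖A_2−P‖ = 3.6056;  C_2 = 4.3116 → slack
cable 3: L_3 = ‖A_3−P‖ = 5.0000;  C_3 = 5.5250 → slack
cable 4: L_4 = ‖A_4−P‖ = 3.6056;  C_4 = 3.6055 → taut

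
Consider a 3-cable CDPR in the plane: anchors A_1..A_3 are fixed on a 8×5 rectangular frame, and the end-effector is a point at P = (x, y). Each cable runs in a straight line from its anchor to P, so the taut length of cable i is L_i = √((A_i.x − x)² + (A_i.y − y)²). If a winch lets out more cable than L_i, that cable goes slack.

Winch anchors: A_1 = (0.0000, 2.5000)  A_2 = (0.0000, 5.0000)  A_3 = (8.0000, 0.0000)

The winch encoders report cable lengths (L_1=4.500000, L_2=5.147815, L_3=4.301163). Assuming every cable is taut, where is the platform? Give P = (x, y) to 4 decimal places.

expand ‖A_i−P‖²=L_i² and subtract eq 1 (q_i ≔ ‖A_i‖²−L_i²)
q_1 = 0.0000+6.2500−20.2500 = -14.0000
eq1−eq2 → [0.0000  -5.0000]·P = -12.5000
eq1−eq3 → [-16.0000  5.0000]·P = -59.5000
2×2 solve → P = (4.5000, 2.5000)

(4.5000, 2.5000)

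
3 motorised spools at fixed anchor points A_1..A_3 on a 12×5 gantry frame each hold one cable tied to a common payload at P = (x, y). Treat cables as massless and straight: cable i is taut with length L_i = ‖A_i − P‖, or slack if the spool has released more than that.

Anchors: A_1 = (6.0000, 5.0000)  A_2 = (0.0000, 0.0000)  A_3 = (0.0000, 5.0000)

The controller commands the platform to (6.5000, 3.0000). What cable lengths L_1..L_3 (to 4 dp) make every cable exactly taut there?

L_1 = √((6.0000−6.5000)² + (5.0000−3.0000)²) = 2.0616
L_2 = √((0.0000−6.5000)² + (0.0000−3.0000)²) = 7.1589
L_3 = √((0.0000−6.5000)² + (5.0000−3.0000)²) = 6.8007

(2.0616, 7.1589, 6.8007)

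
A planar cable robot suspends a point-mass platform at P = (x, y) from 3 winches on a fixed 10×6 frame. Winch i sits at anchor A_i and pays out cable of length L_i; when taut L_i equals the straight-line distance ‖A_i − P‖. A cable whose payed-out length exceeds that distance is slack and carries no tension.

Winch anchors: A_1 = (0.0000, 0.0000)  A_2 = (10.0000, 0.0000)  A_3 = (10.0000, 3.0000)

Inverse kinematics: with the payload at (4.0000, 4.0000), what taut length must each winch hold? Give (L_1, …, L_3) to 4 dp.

(5.6569, 7.2111, 6.0828)

cable 1: Δx=-4.0000, Δy=-4.0000; L_1 = √(Δx²+Δy²) = 5.6569
cable 2: Δx=6.0000, Δy=-4.0000; L_2 = √(Δx²+Δy²) = 7.2111
cable 3: Δx=6.0000, Δy=-1.0000; L_3 = √(Δx²+Δy²) = 6.0828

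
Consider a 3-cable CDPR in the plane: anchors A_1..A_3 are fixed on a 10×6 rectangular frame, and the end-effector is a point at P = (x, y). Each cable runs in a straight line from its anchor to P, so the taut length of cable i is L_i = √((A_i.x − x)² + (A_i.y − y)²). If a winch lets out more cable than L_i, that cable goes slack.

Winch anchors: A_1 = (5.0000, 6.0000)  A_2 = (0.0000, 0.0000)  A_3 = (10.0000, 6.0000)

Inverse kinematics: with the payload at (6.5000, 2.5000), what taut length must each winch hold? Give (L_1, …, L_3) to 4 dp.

(3.8079, 6.9642, 4.9497)

L_1: Δ = A_1−P = (-1.5000, 3.5000) → ‖Δ‖ = √14.5000 = 3.8079
L_2: Δ = A_2−P = (-6.5000, -2.5000) → ‖Δ‖ = √48.5000 = 6.9642
L_3: Δ = A_3−P = (3.5000, 3.5000) → ‖Δ‖ = √24.5000 = 4.9497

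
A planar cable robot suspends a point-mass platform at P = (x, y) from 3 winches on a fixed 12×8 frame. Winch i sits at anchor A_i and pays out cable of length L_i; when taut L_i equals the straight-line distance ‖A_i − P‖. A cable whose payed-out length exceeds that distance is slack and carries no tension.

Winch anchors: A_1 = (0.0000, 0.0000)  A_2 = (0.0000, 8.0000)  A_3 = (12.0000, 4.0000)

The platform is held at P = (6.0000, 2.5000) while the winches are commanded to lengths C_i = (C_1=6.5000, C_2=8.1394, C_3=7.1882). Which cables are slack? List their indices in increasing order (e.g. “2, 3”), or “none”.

3

cable 1: √((-6.0000)²+(-2.5000)²)=6.5000, C_1=6.5000: taut
cable 2: √((-6.0000)²+(5.5000)²)=8.1394, C_2=8.1394: taut
cable 3: √((6.0000)²+(1.5000)²)=6.1847, C_3=7.1882: slack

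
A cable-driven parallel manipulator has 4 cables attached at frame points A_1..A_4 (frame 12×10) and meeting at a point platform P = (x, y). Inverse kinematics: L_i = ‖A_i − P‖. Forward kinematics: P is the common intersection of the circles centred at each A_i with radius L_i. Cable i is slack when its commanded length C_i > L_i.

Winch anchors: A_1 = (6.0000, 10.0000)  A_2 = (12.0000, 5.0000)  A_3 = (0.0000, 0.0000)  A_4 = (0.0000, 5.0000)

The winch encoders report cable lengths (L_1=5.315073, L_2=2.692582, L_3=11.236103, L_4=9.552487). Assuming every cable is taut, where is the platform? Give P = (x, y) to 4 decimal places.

each cable: (A_i−P)·(A_i−P) = L_i²; let c_i = ‖A_i‖²−L_i²
c_1 = 36.0000+100.0000−28.2500 = 107.7500
row 1: -12.0000x + 10.0000y = -54.0000  (c_2=161.7500)
row 2: 12.0000x + 20.0000y = 234.0000  (c_3=-126.2500)
row 3: 12.0000x + 10.0000y = 174.0000  (c_4=-66.2500)
Cramer on rows 1–2 → x = 9.5000, y = 6.0000
check cable 4: ‖A_4−P‖² = 91.2500 ≈ L_4² = 91.2500 ✓

(9.5000, 6.0000)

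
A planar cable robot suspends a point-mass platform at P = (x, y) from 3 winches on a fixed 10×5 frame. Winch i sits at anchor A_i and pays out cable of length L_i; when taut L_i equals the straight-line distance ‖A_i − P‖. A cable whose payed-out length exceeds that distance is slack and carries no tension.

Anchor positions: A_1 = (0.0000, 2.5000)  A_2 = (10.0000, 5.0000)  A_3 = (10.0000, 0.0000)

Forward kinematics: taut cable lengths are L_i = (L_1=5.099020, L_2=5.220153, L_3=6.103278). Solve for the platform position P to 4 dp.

(5.0000, 3.5000)

circle eqns → linear via eq_j − eq_1; set c_j = A_j·A_j − L_j²
c_1 = 0.0000+6.2500−26.0000 = -19.7500
-20.0000·x − 5.0000·y = c_1−c_2 = -117.5000
-20.0000·x + 5.0000·y = c_1−c_3 = -82.5000
solve first two rows → x=5.0000, y=3.5000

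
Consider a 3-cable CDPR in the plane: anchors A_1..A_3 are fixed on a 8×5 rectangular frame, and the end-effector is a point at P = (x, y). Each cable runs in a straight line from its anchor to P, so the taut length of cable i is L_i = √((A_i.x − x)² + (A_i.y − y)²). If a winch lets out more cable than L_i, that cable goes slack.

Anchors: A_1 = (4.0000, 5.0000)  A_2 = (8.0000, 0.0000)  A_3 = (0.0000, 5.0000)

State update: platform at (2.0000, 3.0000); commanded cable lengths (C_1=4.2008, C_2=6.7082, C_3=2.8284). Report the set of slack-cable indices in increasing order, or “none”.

cable 1: √((2.0000)²+(2.0000)²)=2.8284, C_1=4.2008: slack
cable 2: √((6.0000)²+(-3.0000)²)=6.7082, C_2=6.7082: taut
cable 3: √((-2.0000)²+(2.0000)²)=2.8284, C_3=2.8284: taut

1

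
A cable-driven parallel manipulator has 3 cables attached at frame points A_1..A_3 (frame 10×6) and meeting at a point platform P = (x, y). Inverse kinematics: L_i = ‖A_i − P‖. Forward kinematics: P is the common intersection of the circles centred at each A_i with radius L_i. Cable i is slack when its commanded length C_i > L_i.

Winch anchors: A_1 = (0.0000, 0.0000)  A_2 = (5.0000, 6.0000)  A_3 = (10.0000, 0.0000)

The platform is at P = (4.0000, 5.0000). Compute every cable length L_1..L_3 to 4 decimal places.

L_1 = √((0.0000−4.0000)² + (0.0000−5.0000)²) = 6.4031
L_2 = √((5.0000−4.0000)² + (6.0000−5.0000)²) = 1.4142
L_3 = √((10.0000−4.0000)² + (0.0000−5.0000)²) = 7.8102

(6.4031, 1.4142, 7.8102)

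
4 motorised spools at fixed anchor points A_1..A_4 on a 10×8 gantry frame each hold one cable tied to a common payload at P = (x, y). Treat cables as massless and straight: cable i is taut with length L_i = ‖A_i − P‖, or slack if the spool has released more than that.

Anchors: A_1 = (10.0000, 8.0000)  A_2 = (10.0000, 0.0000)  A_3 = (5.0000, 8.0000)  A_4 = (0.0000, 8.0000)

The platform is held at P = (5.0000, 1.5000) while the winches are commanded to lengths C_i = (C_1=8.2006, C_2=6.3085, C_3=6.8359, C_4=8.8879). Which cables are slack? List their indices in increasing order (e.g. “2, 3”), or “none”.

cable 1: √((5.0000)²+(6.5000)²)=8.2006, C_1=8.2006: taut
cable 2: √((5.0000)²+(-1.5000)²)=5.2202, C_2=6.3085: slack
cable 3: √((0.0000)²+(6.5000)²)=6.5000, C_3=6.8359: slack
cable 4: √((-5.0000)²+(6.5000)²)=8.2006, C_4=8.8879: slack

2, 3, 4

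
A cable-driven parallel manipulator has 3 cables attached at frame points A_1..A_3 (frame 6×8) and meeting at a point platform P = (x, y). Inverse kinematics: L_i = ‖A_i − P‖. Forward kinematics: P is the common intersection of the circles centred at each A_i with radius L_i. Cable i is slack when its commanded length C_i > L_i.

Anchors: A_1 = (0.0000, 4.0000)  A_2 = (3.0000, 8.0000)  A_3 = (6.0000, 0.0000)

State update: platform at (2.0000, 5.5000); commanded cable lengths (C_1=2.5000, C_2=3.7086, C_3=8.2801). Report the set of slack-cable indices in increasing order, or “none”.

2, 3

cable 1: L_1 = ‖A_1−P‖ = 2.5000;  C_1 = 2.5000 → taut
cable 2: L_2 = ‖A_2−P‖ = 2.6926;  C_2 = 3.7086 → slack
cable 3: L_3 = ‖A_3−P‖ = 6.8007;  C_3 = 8.2801 → slack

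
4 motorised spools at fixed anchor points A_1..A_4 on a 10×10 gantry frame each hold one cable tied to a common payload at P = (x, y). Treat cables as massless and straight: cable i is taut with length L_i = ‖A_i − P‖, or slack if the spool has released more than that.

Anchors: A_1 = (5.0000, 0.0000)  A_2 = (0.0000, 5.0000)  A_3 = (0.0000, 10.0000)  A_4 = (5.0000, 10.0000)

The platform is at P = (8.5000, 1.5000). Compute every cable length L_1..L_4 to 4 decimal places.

(3.8079, 9.1924, 12.0208, 9.1924)

L_1: Δ = A_1−P = (-3.5000, -1.5000) → ‖Δ‖ = √14.5000 = 3.8079
L_2: Δ = A_2−P = (-8.5000, 3.5000) → ‖Δ‖ = √84.5000 = 9.1924
L_3: Δ = A_3−P = (-8.5000, 8.5000) → ‖Δ‖ = √144.5000 = 12.0208
L_4: Δ = A_4−P = (-3.5000, 8.5000) → ‖Δ‖ = √84.5000 = 9.1924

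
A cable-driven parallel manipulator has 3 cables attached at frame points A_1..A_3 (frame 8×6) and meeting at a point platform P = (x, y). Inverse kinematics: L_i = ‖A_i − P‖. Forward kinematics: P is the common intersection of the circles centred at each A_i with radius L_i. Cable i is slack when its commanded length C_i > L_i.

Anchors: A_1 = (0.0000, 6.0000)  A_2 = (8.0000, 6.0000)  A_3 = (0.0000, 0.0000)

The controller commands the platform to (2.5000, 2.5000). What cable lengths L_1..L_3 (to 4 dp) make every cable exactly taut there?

(4.3012, 6.5192, 3.5355)

L_1: Δ = A_1−P = (-2.5000, 3.5000) → ‖Δ‖ = √18.5000 = 4.3012
L_2: Δ = A_2−P = (5.5000, 3.5000) → ‖Δ‖ = √42.5000 = 6.5192
L_3: Δ = A_3−P = (-2.5000, -2.5000) → ‖Δ‖ = √12.5000 = 3.5355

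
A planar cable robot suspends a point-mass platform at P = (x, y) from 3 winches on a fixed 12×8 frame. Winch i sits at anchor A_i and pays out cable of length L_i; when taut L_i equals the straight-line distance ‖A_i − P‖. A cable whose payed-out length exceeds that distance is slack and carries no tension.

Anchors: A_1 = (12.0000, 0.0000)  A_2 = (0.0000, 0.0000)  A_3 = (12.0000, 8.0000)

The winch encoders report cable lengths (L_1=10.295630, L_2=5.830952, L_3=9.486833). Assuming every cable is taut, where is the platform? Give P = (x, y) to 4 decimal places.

expand ‖A_i−P‖²=L_i² and subtract eq 1 (k_i ≔ ‖A_i‖²−L_i²)
k_1 = 144.0000+0.0000−106.0000 = 38.0000
eq1−eq2 → [24.0000  0.0000]·P = 72.0000
eq1−eq3 → [0.0000  -16.0000]·P = -80.0000
2×2 solve → P = (3.0000, 5.0000)

(3.0000, 5.0000)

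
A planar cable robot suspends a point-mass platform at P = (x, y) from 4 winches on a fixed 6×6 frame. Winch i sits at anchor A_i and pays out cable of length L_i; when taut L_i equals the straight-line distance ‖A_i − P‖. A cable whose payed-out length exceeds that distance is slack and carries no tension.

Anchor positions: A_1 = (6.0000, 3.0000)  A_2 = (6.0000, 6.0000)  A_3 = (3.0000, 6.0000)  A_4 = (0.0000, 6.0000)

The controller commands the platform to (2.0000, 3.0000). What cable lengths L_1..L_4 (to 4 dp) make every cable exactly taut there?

(4.0000, 5.0000, 3.1623, 3.6056)

L_1 = √((6.0000−2.0000)² + (3.0000−3.0000)²) = 4.0000
L_2 = √((6.0000−2.0000)² + (6.0000−3.0000)²) = 5.0000
L_3 = √((3.0000−2.0000)² + (6.0000−3.0000)²) = 3.1623
L_4 = √((0.0000−2.0000)² + (6.0000−3.0000)²) = 3.6056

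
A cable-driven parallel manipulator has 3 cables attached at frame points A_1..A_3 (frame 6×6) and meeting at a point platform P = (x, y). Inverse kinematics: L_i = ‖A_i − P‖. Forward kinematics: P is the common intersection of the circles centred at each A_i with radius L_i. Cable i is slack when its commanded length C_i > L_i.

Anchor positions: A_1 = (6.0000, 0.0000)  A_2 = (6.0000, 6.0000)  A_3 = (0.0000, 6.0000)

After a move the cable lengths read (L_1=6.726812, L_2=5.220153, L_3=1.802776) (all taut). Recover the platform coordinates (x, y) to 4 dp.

circle eqns → linear via eq_j − eq_1; set q_j = A_j·A_j − L_j²
q_1 = 36.0000+0.0000−45.2500 = -9.2500
0.0000·x − 12.0000·y = q_1−q_2 = -54.0000
12.0000·x − 12.0000·y = q_1−q_3 = -42.0000
solve first two rows → x=1.0000, y=4.5000

(1.0000, 4.5000)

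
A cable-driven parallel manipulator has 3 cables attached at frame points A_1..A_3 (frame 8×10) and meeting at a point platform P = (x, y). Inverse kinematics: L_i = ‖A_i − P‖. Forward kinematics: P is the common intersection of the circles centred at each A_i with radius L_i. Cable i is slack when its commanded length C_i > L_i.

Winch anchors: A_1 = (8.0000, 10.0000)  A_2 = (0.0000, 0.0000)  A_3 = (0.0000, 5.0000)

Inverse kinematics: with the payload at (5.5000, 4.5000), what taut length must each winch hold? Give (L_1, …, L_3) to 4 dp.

L_1: Δ = A_1−P = (2.5000, 5.5000) → ‖Δ‖ = √36.5000 = 6.0415
L_2: Δ = A_2−P = (-5.5000, -4.5000) → ‖Δ‖ = √50.5000 = 7.1063
L_3: Δ = A_3−P = (-5.5000, 0.5000) → ‖Δ‖ = √30.5000 = 5.5227

(6.0415, 7.1063, 5.5227)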